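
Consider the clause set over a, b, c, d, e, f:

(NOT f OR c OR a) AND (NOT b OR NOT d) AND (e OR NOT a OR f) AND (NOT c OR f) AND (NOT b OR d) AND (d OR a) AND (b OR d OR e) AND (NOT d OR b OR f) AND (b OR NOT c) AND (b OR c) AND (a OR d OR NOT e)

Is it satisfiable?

Branch on b: set b = false.
Unit clause (NOT c) forces c = false.
Now (c) is unsatisfied and unit — conflict.
So b must be the other value — set b = true.
Unit clause (NOT d) forces d = false.
Now (d) is unsatisfied and unit — conflict.
Neither b = true nor b = false works.
No assignment satisfies every clause.

No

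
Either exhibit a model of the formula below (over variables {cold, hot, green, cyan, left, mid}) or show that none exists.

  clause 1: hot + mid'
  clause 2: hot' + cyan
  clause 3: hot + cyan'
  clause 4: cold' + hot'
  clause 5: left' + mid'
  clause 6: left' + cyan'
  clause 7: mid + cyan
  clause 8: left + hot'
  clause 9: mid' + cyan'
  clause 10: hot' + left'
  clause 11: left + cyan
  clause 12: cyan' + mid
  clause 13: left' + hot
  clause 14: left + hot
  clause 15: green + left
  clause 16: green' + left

Branch on hot: set hot = 1.
The clause (cyan) is unit, so cyan = 1.
The clause (cold') is unit, so cold = 0.
The clause (left') is unit, so left = 0.
That conflicts with the unit clause (left).
Undo hot and try hot = 0.
The clause (mid') is unit, so mid = 0.
The clause (cyan') is unit, so cyan = 0.
That conflicts with the unit clause (cyan).
Both values of hot lead to a conflict.

UNSATISFIABLE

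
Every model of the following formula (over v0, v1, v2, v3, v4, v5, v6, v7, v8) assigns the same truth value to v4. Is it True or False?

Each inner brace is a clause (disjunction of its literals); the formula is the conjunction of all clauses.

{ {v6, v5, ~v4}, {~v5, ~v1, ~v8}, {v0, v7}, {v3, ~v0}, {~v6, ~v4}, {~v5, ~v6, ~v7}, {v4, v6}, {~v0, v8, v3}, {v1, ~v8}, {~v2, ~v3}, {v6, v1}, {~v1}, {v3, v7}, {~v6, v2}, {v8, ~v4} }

False

Suppose v4 = 1.
(~v6) alone gives v6 = 0.
(v5) alone gives v5 = 1.
(v1) alone gives v1 = 1.
That conflicts with the unit clause (~v1).
So every satisfying assignment has v4 = False.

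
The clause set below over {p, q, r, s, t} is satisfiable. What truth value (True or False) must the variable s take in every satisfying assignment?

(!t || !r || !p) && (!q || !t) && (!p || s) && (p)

Suppose s = false.
Unit clause (!p) forces p = false.
Now (p) is unsatisfied and unit — conflict.
So every satisfying assignment has s = True.

True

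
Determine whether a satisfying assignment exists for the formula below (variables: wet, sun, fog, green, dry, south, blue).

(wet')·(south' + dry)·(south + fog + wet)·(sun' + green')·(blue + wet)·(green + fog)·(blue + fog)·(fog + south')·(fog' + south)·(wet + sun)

(wet') alone gives wet = 0.
(blue) alone gives blue = 1.
(sun) alone gives sun = 1.
(green') alone gives green = 0.
(fog) alone gives fog = 1.
(south) alone gives south = 1.
(dry) alone gives dry = 1.
Every clause now holds.
A satisfying assignment: wet: 0; sun: 1; fog: 1; green: 0; dry: 1; south: 1; blue: 1.

Satisfiable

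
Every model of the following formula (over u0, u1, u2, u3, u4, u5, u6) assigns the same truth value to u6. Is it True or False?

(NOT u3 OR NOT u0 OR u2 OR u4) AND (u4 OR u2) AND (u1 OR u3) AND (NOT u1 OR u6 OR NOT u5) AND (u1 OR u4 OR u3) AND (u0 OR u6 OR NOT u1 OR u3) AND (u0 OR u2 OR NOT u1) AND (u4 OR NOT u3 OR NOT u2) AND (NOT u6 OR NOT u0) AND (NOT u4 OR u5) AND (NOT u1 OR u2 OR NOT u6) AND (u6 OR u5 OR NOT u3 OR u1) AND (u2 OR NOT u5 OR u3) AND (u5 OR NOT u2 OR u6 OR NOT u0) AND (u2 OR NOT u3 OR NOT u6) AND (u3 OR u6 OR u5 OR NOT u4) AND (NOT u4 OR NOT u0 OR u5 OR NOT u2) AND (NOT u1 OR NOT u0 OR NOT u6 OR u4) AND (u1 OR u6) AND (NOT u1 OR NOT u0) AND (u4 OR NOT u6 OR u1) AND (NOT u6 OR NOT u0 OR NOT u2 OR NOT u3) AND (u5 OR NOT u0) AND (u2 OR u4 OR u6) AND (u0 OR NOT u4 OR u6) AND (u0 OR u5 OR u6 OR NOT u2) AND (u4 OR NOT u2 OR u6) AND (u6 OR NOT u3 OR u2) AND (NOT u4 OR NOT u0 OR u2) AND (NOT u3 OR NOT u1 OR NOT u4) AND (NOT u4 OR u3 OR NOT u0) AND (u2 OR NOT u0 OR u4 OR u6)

True

Suppose u6 = false.
From the singleton clause (u1), u1 = true.
From the singleton clause (NOT u5), u5 = false.
From the singleton clause (NOT u4), u4 = false.
From the singleton clause (u2), u2 = true.
But (NOT u2) is also a unit clause — contradiction.
So every satisfying assignment has u6 = True.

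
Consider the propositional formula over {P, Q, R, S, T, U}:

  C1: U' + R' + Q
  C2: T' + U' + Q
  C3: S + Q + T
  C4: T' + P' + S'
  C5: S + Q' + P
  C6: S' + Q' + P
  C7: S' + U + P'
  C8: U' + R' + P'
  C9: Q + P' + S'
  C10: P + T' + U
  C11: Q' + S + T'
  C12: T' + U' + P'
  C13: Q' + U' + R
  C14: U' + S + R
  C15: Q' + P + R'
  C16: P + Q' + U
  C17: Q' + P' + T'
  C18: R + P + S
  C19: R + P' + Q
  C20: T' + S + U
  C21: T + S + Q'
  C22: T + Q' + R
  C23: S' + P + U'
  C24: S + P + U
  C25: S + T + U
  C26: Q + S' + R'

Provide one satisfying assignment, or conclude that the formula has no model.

Case U = 0:
Case S = 1:
The clause (P') is unit, so P = 0.
The clause (Q') is unit, so Q = 0.
The clause (T') is unit, so T = 0.
The clause (R') is unit, so R = 0.
All clauses are satisfied.

P=0,  Q=0,  R=0,  S=1,  T=0,  U=0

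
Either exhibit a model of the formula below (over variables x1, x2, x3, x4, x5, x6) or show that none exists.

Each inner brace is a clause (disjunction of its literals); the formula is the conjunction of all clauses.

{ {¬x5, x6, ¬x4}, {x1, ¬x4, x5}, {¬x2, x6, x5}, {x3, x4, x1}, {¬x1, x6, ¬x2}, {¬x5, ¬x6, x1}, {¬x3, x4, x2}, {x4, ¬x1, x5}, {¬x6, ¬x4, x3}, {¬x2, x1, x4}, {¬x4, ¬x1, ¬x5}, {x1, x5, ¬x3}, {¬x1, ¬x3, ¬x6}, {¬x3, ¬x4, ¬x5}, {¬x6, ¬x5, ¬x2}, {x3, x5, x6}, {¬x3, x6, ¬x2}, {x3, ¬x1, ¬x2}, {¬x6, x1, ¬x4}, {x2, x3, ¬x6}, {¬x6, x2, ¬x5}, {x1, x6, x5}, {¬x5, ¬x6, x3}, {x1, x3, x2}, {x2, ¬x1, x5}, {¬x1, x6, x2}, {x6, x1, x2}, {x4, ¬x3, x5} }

UNSATISFIABLE

Case x5 = False:
Case x1 = True:
Unit clause (x4) forces x4 = True.
Unit clause (x2) forces x2 = True.
Unit clause (x6) forces x6 = True.
Unit clause (x3) forces x3 = True.
That conflicts with the unit clause (¬x3).
Undo x1 and try x1 = False.
Unit clause (¬x4) forces x4 = False.
Unit clause (x3) forces x3 = True.
That conflicts with the unit clause (¬x3).
Both values of x1 lead to a conflict.
Undo x5 and try x5 = True.
Case x6 = True:
Unit clause (x1) forces x1 = True.
Unit clause (¬x4) forces x4 = False.
Unit clause (¬x3) forces x3 = False.
That conflicts with the unit clause (x3).
Undo x6 and try x6 = False.
Unit clause (¬x4) forces x4 = False.
Case x3 = True:
Unit clause (x2) forces x2 = True.
That conflicts with the unit clause (¬x2).
Undo x3 and try x3 = False.
Unit clause (x1) forces x1 = True.
Unit clause (¬x2) forces x2 = False.
That conflicts with the unit clause (x2).
Both values of x3 lead to a conflict.
Both values of x6 lead to a conflict.
Both values of x5 lead to a conflict.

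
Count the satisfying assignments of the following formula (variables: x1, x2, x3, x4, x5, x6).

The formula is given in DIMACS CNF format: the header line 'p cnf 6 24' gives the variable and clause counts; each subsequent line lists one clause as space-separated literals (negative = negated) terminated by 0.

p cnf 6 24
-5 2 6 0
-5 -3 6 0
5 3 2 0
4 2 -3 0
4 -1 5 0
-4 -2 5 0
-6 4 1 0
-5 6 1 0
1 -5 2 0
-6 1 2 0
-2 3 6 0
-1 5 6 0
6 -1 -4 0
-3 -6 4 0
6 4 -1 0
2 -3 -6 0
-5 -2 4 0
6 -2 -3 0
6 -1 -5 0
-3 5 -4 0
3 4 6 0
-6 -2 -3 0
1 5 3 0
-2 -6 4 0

4

There are 2^6 = 64 truth assignments over (x1, x2, x3, x4, x5, x6).
Split on x5. With x5 = True, the clauses containing x5 are satisfied and ¬x5 drops from the rest; 4 of the 2^5 = 32 assignments to the other variables satisfy what remains.
With x5 = False, by the same count on the reduced clause set, 0 assignments work.
Total: 4 + 0 = 4.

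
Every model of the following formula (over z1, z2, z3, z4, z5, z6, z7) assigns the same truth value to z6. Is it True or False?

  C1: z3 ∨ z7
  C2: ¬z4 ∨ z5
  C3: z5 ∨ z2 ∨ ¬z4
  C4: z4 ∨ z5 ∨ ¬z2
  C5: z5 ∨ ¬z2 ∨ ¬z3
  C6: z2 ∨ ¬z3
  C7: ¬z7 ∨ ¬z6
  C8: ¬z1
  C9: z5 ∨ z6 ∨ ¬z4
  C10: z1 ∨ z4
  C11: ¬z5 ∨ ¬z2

False

Suppose z6 = True.
(¬z7) alone gives z7 = False.
(z3) alone gives z3 = True.
(z2) alone gives z2 = True.
(z5) alone gives z5 = True.
But (¬z5) is also a unit clause — contradiction.
So every satisfying assignment has z6 = False.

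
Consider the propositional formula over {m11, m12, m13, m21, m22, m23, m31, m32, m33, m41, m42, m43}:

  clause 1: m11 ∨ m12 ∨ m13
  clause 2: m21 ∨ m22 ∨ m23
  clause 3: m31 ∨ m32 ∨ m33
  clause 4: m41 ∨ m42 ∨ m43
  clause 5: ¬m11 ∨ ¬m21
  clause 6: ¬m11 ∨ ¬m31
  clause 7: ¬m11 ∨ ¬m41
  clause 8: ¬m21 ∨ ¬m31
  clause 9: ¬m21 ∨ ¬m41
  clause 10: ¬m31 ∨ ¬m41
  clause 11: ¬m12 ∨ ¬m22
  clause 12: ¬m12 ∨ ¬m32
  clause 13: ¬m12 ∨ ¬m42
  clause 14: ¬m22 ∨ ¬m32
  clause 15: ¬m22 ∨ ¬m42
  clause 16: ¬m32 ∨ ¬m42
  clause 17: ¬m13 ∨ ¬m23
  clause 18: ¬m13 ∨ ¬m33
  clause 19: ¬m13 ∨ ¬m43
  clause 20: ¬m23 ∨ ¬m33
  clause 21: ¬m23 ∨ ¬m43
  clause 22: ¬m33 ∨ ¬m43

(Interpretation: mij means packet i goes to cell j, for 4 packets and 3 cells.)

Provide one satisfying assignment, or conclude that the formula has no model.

UNSATISFIABLE

Case m11 = False:
Case m12 = True:
Unit clause (¬m22) forces m22 = False.
Unit clause (¬m32) forces m32 = False.
Unit clause (¬m42) forces m42 = False.
Case m21 = True:
Unit clause (¬m31) forces m31 = False.
Unit clause (m33) forces m33 = True.
Unit clause (¬m41) forces m41 = False.
Unit clause (m43) forces m43 = True.
But (¬m43) is also a unit clause — contradiction.
Backtrack on m21: now try m21 = False.
Unit clause (m23) forces m23 = True.
Unit clause (¬m13) forces m13 = False.
Unit clause (¬m33) forces m33 = False.
Unit clause (m31) forces m31 = True.
Unit clause (¬m41) forces m41 = False.
Unit clause (m43) forces m43 = True.
But (¬m43) is also a unit clause — contradiction.
Neither m21 = True nor m21 = False works.
Backtrack on m12: now try m12 = False.
Unit clause (m13) forces m13 = True.
Unit clause (¬m23) forces m23 = False.
Unit clause (¬m33) forces m33 = False.
Unit clause (¬m43) forces m43 = False.
Case m21 = True:
Unit clause (¬m31) forces m31 = False.
Unit clause (m32) forces m32 = True.
Unit clause (¬m41) forces m41 = False.
Unit clause (m42) forces m42 = True.
But (¬m42) is also a unit clause — contradiction.
Backtrack on m21: now try m21 = False.
Unit clause (m22) forces m22 = True.
Unit clause (¬m32) forces m32 = False.
Unit clause (m31) forces m31 = True.
Unit clause (¬m41) forces m41 = False.
Unit clause (m42) forces m42 = True.
But (¬m42) is also a unit clause — contradiction.
Neither m21 = True nor m21 = False works.
Neither m12 = True nor m12 = False works.
Backtrack on m11: now try m11 = True.
Unit clause (¬m21) forces m21 = False.
Unit clause (¬m31) forces m31 = False.
Unit clause (¬m41) forces m41 = False.
Case m22 = True:
Unit clause (¬m12) forces m12 = False.
Unit clause (¬m32) forces m32 = False.
Unit clause (m33) forces m33 = True.
Unit clause (¬m42) forces m42 = False.
Unit clause (m43) forces m43 = True.
But (¬m43) is also a unit clause — contradiction.
Backtrack on m22: now try m22 = False.
Unit clause (m23) forces m23 = True.
Unit clause (¬m13) forces m13 = False.
Unit clause (¬m33) forces m33 = False.
Unit clause (m32) forces m32 = True.
Unit clause (¬m12) forces m12 = False.
Unit clause (¬m42) forces m42 = False.
Unit clause (m43) forces m43 = True.
But (¬m43) is also a unit clause — contradiction.
Neither m22 = True nor m22 = False works.
Neither m11 = True nor m11 = False works.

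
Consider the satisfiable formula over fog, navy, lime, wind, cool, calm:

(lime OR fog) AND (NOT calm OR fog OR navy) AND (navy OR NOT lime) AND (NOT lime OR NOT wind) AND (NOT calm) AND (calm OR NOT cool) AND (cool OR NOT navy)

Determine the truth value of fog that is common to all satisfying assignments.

Suppose fog = false.
Unit clause (lime) forces lime = true.
Unit clause (navy) forces navy = true.
Unit clause (NOT wind) forces wind = false.
Unit clause (NOT calm) forces calm = false.
Unit clause (NOT cool) forces cool = false.
But (cool) is also a unit clause — contradiction.
So every satisfying assignment has fog = True.

True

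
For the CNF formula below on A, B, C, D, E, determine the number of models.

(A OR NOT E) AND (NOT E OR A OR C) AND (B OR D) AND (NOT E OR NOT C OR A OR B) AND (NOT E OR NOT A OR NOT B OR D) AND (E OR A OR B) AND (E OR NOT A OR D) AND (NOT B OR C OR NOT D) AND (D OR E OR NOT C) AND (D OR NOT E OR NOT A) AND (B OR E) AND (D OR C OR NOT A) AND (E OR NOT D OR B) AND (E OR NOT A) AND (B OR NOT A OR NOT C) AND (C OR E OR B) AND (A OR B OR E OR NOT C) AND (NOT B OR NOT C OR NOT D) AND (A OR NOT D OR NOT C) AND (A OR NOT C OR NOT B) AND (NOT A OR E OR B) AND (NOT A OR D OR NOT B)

2

There are 2^5 = 32 truth assignments over (A, B, C, D, E).
Split on C. With C = true, the clauses containing C are satisfied and NOT C drops from the rest; 0 of the 2^4 = 16 assignments to the other variables satisfy what remains.
With C = false, by the same count on the reduced clause set, 2 assignments work.
(One model: A=F, B=T, C=F, D=F, E=F.)
Total: 0 + 2 = 2.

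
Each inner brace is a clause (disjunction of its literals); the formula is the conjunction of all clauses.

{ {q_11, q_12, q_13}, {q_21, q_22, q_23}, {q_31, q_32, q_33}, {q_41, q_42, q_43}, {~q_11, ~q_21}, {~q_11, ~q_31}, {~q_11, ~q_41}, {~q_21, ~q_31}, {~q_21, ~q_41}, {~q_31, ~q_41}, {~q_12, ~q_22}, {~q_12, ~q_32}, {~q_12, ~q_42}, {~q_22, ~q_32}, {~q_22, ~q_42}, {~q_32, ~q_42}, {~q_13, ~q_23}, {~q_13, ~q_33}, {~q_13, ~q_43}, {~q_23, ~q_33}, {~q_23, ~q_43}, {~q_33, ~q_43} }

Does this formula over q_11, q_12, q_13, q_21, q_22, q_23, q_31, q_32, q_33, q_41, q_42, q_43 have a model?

Case q_11 = 0:
Case q_12 = 1:
(~q_22) alone gives q_22 = 0.
(~q_32) alone gives q_32 = 0.
(~q_42) alone gives q_42 = 0.
Case q_21 = 1:
(~q_31) alone gives q_31 = 0.
(q_33) alone gives q_33 = 1.
(~q_41) alone gives q_41 = 0.
(q_43) alone gives q_43 = 1.
That conflicts with the unit clause (~q_43).
Backtrack on q_21: now try q_21 = 0.
(q_23) alone gives q_23 = 1.
(~q_13) alone gives q_13 = 0.
(~q_33) alone gives q_33 = 0.
(q_31) alone gives q_31 = 1.
(~q_41) alone gives q_41 = 0.
(q_43) alone gives q_43 = 1.
That conflicts with the unit clause (~q_43).
Either choice for q_21 ends in contradiction.
Backtrack on q_12: now try q_12 = 0.
(q_13) alone gives q_13 = 1.
(~q_23) alone gives q_23 = 0.
(~q_33) alone gives q_33 = 0.
(~q_43) alone gives q_43 = 0.
Case q_21 = 1:
(~q_31) alone gives q_31 = 0.
(q_32) alone gives q_32 = 1.
(~q_41) alone gives q_41 = 0.
(q_42) alone gives q_42 = 1.
That conflicts with the unit clause (~q_42).
Backtrack on q_21: now try q_21 = 0.
(q_22) alone gives q_22 = 1.
(~q_32) alone gives q_32 = 0.
(q_31) alone gives q_31 = 1.
(~q_41) alone gives q_41 = 0.
(q_42) alone gives q_42 = 1.
That conflicts with the unit clause (~q_42).
Either choice for q_21 ends in contradiction.
Either choice for q_12 ends in contradiction.
Backtrack on q_11: now try q_11 = 1.
(~q_21) alone gives q_21 = 0.
(~q_31) alone gives q_31 = 0.
(~q_41) alone gives q_41 = 0.
Case q_22 = 1:
(~q_12) alone gives q_12 = 0.
(~q_32) alone gives q_32 = 0.
(q_33) alone gives q_33 = 1.
(~q_42) alone gives q_42 = 0.
(q_43) alone gives q_43 = 1.
That conflicts with the unit clause (~q_43).
Backtrack on q_22: now try q_22 = 0.
(q_23) alone gives q_23 = 1.
(~q_13) alone gives q_13 = 0.
(~q_33) alone gives q_33 = 0.
(q_32) alone gives q_32 = 1.
(~q_12) alone gives q_12 = 0.
(~q_42) alone gives q_42 = 0.
(q_43) alone gives q_43 = 1.
That conflicts with the unit clause (~q_43).
Either choice for q_22 ends in contradiction.
Either choice for q_11 ends in contradiction.
No assignment satisfies every clause.

No, unsatisfiable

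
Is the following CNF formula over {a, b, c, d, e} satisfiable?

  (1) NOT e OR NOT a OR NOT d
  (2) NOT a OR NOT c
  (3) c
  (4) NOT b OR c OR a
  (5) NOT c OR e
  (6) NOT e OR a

No, unsatisfiable

From the singleton clause (c), c = true.
From the singleton clause (NOT a), a = false.
From the singleton clause (e), e = true.
That conflicts with the unit clause (NOT e).
No assignment satisfies every clause.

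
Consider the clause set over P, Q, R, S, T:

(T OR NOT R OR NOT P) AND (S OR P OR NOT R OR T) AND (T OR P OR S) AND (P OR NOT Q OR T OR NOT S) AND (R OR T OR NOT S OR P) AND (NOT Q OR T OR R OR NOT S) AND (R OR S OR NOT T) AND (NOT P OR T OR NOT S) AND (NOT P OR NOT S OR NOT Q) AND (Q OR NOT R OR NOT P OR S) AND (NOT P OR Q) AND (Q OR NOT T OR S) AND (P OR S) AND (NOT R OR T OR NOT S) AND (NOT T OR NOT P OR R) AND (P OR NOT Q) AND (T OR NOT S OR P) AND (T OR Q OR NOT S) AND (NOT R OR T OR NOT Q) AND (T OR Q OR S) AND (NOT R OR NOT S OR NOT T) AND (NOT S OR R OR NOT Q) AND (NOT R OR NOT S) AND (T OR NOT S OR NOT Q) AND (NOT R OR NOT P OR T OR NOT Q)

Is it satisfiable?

Try P = true.
Unit clause (Q) forces Q = true.
Unit clause (NOT S) forces S = false.
Try T = false.
Unit clause (NOT R) forces R = false.
This assignment satisfies each clause.
A satisfying assignment: P=true,  Q=true,  R=false,  S=false,  T=false.

Yes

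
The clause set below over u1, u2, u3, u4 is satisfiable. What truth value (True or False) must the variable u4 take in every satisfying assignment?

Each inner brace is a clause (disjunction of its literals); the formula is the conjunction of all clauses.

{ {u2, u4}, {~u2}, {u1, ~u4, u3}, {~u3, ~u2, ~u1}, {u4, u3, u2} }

True

Suppose u4 = 0.
(u2) alone gives u2 = 1.
But (~u2) is also a unit clause — contradiction.
So every satisfying assignment has u4 = True.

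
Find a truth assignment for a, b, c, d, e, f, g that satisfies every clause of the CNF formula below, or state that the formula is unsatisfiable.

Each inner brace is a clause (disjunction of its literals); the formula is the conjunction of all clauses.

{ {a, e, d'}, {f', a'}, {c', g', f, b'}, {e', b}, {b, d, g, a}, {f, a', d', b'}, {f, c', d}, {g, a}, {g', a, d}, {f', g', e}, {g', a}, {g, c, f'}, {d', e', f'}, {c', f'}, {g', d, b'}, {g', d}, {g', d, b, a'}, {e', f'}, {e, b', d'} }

Branch on f: set f = 0.
Branch on e: set e = 0.
Branch on a: set a = 1.
Branch on d: set d = 0.
Unit clause (c') forces c = 0.
Unit clause (g') forces g = 0.
No clause remains; b is free.

a ↦ 1, b ↦ 0, c ↦ 0, d ↦ 0, e ↦ 0, f ↦ 0, g ↦ 0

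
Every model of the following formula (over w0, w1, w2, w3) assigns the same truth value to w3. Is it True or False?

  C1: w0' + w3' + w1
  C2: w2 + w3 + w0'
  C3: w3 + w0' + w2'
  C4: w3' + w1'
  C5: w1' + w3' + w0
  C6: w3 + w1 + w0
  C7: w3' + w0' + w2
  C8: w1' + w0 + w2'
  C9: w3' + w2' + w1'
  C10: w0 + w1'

True

Suppose w3 = 0.
Try w2 = 1.
From the singleton clause (w0'), w0 = 0.
From the singleton clause (w1), w1 = 1.
But (w1') is also a unit clause — contradiction.
Backtrack on w2: now try w2 = 0.
From the singleton clause (w0'), w0 = 0.
From the singleton clause (w1), w1 = 1.
But (w1') is also a unit clause — contradiction.
Neither w2 = 1 nor w2 = 0 works.
So every satisfying assignment has w3 = True.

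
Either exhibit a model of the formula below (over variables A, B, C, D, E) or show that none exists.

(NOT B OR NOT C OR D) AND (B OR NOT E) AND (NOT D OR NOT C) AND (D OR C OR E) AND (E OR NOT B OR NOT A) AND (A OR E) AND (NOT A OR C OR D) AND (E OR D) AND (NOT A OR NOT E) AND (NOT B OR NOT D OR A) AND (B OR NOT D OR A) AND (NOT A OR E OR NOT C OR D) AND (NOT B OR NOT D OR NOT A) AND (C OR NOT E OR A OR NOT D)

Suppose B = false.
The clause (NOT E) is unit, so E = false.
The clause (A) is unit, so A = true.
The clause (D) is unit, so D = true.
The clause (NOT C) is unit, so C = false.
Every clause now holds.

A=true; B=false; C=false; D=true; E=false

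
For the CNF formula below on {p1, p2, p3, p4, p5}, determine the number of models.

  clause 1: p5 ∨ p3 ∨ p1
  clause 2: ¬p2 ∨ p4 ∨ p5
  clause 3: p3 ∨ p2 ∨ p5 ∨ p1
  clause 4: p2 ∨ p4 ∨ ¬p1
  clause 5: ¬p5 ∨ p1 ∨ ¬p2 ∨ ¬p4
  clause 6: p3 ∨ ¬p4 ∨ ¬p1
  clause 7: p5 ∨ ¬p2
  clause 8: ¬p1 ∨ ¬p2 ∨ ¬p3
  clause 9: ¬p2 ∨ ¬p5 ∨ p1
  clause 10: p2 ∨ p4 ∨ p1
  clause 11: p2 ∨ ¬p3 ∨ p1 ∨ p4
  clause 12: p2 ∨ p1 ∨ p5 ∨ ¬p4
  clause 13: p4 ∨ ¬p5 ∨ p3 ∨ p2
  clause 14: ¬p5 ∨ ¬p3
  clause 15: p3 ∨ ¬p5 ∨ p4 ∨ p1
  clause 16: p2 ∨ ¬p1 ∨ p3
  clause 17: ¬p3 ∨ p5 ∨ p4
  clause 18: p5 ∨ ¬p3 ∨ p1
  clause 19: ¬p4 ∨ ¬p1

There are 2^5 = 32 truth assignments over (p1, p2, p3, p4, p5).
Split on p2. With p2 = True, the clauses containing p2 are satisfied and ¬p2 drops from the rest; 1 of the 2^4 = 16 assignments to the other variables satisfy what remains.
With p2 = False, by the same count on the reduced clause set, 1 assignment works.
Total: 1 + 1 = 2.

2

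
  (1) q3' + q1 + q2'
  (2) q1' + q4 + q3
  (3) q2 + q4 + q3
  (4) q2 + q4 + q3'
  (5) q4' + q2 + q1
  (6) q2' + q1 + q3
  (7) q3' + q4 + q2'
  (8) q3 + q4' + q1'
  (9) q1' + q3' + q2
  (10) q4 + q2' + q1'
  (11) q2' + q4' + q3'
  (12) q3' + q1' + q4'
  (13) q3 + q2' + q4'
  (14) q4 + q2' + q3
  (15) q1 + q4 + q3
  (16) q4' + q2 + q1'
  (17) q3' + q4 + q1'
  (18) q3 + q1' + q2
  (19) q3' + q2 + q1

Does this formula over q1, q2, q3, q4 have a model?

No, unsatisfiable

Suppose q3 = 0.
Suppose q1 = 0.
The clause (q2') is unit, so q2 = 0.
The clause (q4) is unit, so q4 = 1.
Now (q4') is unsatisfied and unit — conflict.
That branch fails; take q1 = 1 instead.
The clause (q4) is unit, so q4 = 1.
Now (q4') is unsatisfied and unit — conflict.
Either choice for q1 ends in contradiction.
That branch fails; take q3 = 1 instead.
Suppose q1 = 1.
The clause (q2) is unit, so q2 = 1.
The clause (q4) is unit, so q4 = 1.
Now (q4') is unsatisfied and unit — conflict.
That branch fails; take q1 = 0 instead.
The clause (q2') is unit, so q2 = 0.
Now (q2) is unsatisfied and unit — conflict.
Either choice for q1 ends in contradiction.
Either choice for q3 ends in contradiction.
No assignment satisfies every clause.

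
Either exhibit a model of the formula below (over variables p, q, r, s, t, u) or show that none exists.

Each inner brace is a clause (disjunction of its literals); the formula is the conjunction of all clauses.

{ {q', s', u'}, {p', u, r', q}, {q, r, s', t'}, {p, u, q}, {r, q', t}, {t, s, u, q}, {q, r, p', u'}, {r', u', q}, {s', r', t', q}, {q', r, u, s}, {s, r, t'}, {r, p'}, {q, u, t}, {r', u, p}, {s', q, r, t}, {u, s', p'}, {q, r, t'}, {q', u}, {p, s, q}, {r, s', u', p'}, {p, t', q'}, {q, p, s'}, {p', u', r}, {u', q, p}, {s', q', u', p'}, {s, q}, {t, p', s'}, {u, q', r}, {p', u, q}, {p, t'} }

p=1; q=1; r=1; s=0; t=1; u=1

Suppose r = 1.
Suppose u = 1.
The clause (q) is unit, so q = 1.
The clause (s') is unit, so s = 0.
Suppose p = 1.
Every clause is now satisfied; t is unconstrained.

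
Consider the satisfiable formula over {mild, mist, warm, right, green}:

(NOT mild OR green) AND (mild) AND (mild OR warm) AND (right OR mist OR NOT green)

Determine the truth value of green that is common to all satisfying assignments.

Suppose green = false.
(NOT mild) alone gives mild = false.
That conflicts with the unit clause (mild).
So every satisfying assignment has green = True.

True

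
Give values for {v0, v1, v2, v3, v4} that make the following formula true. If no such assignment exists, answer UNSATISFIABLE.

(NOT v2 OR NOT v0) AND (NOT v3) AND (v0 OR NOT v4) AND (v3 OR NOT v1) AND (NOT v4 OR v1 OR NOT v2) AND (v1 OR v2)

v0: false; v1: false; v2: true; v3: false; v4: false

From the singleton clause (NOT v3), v3 = false.
From the singleton clause (NOT v1), v1 = false.
From the singleton clause (v2), v2 = true.
From the singleton clause (NOT v0), v0 = false.
From the singleton clause (NOT v4), v4 = false.
Every clause now holds.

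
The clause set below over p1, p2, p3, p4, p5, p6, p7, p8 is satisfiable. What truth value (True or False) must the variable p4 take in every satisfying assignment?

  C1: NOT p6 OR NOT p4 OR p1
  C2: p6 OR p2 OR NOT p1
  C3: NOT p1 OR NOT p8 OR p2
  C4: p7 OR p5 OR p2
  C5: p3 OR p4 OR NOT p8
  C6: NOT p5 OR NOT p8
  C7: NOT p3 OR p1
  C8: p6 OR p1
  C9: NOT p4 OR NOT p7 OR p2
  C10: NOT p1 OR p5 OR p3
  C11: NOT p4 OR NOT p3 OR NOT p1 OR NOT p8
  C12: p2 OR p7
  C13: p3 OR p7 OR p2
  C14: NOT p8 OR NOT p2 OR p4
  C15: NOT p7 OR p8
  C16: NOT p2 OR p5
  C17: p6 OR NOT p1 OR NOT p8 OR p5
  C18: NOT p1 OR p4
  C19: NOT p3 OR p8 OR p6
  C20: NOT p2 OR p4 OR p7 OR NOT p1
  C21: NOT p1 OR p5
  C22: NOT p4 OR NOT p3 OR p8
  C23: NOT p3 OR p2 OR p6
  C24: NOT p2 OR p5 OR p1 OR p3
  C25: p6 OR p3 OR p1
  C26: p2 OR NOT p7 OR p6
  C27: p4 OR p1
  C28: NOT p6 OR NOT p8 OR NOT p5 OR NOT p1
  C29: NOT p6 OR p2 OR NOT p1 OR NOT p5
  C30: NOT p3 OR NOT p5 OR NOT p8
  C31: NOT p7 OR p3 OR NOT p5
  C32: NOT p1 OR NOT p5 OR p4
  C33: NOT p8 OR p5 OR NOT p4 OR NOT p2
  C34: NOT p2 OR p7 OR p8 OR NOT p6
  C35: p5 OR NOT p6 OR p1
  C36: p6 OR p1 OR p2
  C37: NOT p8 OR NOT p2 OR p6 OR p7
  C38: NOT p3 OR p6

True

Suppose p4 = false.
From the singleton clause (NOT p1), p1 = false.
Now (p1) is unsatisfied and unit — conflict.
So every satisfying assignment has p4 = True.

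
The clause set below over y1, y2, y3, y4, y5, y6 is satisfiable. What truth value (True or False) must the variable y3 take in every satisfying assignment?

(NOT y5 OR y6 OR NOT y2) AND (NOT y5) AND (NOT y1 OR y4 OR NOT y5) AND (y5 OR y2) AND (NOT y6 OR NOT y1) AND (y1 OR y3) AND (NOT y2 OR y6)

True

Suppose y3 = false.
Unit clause (NOT y5) forces y5 = false.
Unit clause (y2) forces y2 = true.
Unit clause (y1) forces y1 = true.
Unit clause (NOT y6) forces y6 = false.
That conflicts with the unit clause (y6).
So every satisfying assignment has y3 = True.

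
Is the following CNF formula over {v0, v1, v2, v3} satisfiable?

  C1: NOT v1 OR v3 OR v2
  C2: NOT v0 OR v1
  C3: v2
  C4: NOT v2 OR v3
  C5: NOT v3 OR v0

Yes

From the singleton clause (v2), v2 = true.
From the singleton clause (v3), v3 = true.
From the singleton clause (v0), v0 = true.
From the singleton clause (v1), v1 = true.
Every clause now holds.
A satisfying assignment: v0 ↦ true, v1 ↦ true, v2 ↦ true, v3 ↦ true.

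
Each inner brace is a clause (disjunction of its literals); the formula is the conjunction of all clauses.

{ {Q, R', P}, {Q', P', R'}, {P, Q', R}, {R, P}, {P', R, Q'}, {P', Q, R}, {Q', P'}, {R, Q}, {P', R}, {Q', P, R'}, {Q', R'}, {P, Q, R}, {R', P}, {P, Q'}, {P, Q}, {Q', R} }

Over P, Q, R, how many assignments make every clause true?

1

There are 2^3 = 8 truth assignments over (P, Q, R).
Check each against the 16 clauses (columns in the order P, Q, R):
  F F F  ✗ fails (R + P)
  F F T  ✗ fails (Q + R' + P)
  F T F  ✗ fails (P + Q' + R)
  F T T  ✗ fails (Q' + P + R')
  T F F  ✗ fails (P' + Q + R)
  T F T  ✓ satisfies all
  T T F  ✗ fails (P' + R + Q')
  T T T  ✗ fails (Q' + P' + R')
1 of the 8 rows is a model.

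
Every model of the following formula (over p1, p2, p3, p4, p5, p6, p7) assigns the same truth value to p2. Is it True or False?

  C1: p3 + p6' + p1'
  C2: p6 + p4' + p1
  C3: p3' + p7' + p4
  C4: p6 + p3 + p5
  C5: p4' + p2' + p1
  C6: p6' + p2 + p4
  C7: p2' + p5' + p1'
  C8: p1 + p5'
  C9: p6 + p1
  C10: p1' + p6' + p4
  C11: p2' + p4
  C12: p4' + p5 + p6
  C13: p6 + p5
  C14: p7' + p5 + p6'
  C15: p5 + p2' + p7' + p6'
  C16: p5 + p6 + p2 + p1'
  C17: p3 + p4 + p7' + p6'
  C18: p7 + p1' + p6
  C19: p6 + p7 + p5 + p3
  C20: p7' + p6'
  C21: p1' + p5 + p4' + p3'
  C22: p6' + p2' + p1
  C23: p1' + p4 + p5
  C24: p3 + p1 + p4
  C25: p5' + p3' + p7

Suppose p2 = 1.
Unit clause (p4) forces p4 = 1.
Unit clause (p1) forces p1 = 1.
Unit clause (p5') forces p5 = 0.
Unit clause (p6) forces p6 = 1.
Unit clause (p3) forces p3 = 1.
That conflicts with the unit clause (p3').
So every satisfying assignment has p2 = False.

False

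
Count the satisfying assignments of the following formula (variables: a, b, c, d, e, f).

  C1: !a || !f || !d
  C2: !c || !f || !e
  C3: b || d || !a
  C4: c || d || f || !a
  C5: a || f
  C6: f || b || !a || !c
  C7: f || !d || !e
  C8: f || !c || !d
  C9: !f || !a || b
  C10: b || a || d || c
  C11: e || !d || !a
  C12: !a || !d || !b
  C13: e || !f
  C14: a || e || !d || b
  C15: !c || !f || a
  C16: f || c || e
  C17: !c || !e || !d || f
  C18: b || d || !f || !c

There are 2^6 = 64 truth assignments over (a, b, c, d, e, f).
Split on e. With e = true, the clauses containing e are satisfied and !e drops from the rest; 5 of the 2^5 = 32 assignments to the other variables satisfy what remains.
With e = false, by the same count on the reduced clause set, 1 assignment works.
(One model: a=F, b=F, c=F, d=T, e=T, f=T.)
Total: 5 + 1 = 6.

6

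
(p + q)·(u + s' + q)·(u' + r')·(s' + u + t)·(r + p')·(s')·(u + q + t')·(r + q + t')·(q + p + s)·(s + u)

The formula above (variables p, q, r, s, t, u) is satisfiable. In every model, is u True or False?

Suppose u = 0.
Unit clause (s') forces s = 0.
That conflicts with the unit clause (s).
So every satisfying assignment has u = True.

True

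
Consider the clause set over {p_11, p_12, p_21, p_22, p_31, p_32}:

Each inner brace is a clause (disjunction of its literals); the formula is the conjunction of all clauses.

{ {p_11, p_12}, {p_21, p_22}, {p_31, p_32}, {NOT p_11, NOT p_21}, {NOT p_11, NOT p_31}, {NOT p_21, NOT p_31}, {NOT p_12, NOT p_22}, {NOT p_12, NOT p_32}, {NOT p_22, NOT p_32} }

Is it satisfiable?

Case p_11 = true:
The clause (NOT p_21) is unit, so p_21 = false.
The clause (p_22) is unit, so p_22 = true.
The clause (NOT p_31) is unit, so p_31 = false.
The clause (p_32) is unit, so p_32 = true.
That conflicts with the unit clause (NOT p_32).
Backtrack on p_11: now try p_11 = false.
The clause (p_12) is unit, so p_12 = true.
The clause (NOT p_22) is unit, so p_22 = false.
The clause (p_21) is unit, so p_21 = true.
The clause (NOT p_31) is unit, so p_31 = false.
The clause (p_32) is unit, so p_32 = true.
That conflicts with the unit clause (NOT p_32).
Either choice for p_11 ends in contradiction.
No assignment satisfies every clause.

Unsatisfiable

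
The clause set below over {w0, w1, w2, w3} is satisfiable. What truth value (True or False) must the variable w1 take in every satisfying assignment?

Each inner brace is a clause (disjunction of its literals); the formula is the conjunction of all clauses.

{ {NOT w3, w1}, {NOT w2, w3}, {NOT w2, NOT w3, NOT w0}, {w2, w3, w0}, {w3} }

True

Suppose w1 = false.
The clause (NOT w3) is unit, so w3 = false.
But (w3) is also a unit clause — contradiction.
So every satisfying assignment has w1 = True.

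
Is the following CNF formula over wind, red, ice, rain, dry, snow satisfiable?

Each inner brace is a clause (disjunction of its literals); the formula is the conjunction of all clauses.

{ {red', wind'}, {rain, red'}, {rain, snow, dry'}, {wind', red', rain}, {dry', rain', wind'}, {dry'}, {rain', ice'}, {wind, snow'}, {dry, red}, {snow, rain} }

Unit clause (dry') forces dry = 0.
Unit clause (red) forces red = 1.
Unit clause (wind') forces wind = 0.
Unit clause (rain) forces rain = 1.
Unit clause (ice') forces ice = 0.
Unit clause (snow') forces snow = 0.
Every clause now holds.
A satisfying assignment: wind ↦ 0, red ↦ 1, ice ↦ 0, rain ↦ 1, dry ↦ 0, snow ↦ 0.

Yes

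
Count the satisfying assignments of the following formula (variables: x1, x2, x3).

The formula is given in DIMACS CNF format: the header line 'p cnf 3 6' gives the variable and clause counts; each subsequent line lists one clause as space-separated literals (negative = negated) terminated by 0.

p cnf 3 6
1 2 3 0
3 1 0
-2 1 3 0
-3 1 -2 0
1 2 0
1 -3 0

4

There are 2^3 = 8 truth assignments over (x1, x2, x3).
Check each against the 6 clauses (columns in the order x1, x2, x3):
  F F F  ✗ fails (x1 ∨ x2 ∨ x3)
  F F T  ✗ fails (x1 ∨ x2)
  F T F  ✗ fails (x3 ∨ x1)
  F T T  ✗ fails (¬x3 ∨ x1 ∨ ¬x2)
  T F F  ✓ satisfies all
  T F T  ✓ satisfies all
  T T F  ✓ satisfies all
  T T T  ✓ satisfies all
4 of the 8 rows are models.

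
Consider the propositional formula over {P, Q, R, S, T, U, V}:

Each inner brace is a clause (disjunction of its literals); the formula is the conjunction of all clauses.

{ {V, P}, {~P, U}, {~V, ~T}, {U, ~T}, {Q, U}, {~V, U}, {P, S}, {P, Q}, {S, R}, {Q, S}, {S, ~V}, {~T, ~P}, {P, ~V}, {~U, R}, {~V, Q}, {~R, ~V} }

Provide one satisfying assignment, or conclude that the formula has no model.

P=1; Q=1; R=1; S=0; T=0; U=1; V=0

Case V = 0:
From the singleton clause (P), P = 1.
From the singleton clause (U), U = 1.
From the singleton clause (~T), T = 0.
From the singleton clause (R), R = 1.
Case Q = 1:
Every clause is now satisfied; S is unconstrained.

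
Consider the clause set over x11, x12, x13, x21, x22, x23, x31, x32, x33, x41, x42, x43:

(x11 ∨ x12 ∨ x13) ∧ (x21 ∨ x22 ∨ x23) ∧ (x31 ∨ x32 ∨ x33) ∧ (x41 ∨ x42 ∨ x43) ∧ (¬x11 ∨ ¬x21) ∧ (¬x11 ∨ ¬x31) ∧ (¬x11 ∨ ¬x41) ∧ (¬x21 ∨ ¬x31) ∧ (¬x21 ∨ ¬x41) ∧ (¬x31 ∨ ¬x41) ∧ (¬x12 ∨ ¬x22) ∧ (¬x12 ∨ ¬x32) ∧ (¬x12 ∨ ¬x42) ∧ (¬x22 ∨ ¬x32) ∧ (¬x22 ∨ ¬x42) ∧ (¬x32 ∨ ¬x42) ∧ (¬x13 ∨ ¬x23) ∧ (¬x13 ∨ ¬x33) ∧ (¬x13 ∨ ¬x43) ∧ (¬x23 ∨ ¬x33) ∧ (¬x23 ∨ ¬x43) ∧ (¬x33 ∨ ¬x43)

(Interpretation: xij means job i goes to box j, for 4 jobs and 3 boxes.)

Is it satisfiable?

No

Suppose x11 = False.
Suppose x12 = True.
From the singleton clause (¬x22), x22 = False.
From the singleton clause (¬x32), x32 = False.
From the singleton clause (¬x42), x42 = False.
Suppose x21 = True.
From the singleton clause (¬x31), x31 = False.
From the singleton clause (x33), x33 = True.
From the singleton clause (¬x41), x41 = False.
From the singleton clause (x43), x43 = True.
Now (¬x43) is unsatisfied and unit — conflict.
That branch fails; take x21 = False instead.
From the singleton clause (x23), x23 = True.
From the singleton clause (¬x13), x13 = False.
From the singleton clause (¬x33), x33 = False.
From the singleton clause (x31), x31 = True.
From the singleton clause (¬x41), x41 = False.
From the singleton clause (x43), x43 = True.
Now (¬x43) is unsatisfied and unit — conflict.
Neither x21 = True nor x21 = False works.
That branch fails; take x12 = False instead.
From the singleton clause (x13), x13 = True.
From the singleton clause (¬x23), x23 = False.
From the singleton clause (¬x33), x33 = False.
From the singleton clause (¬x43), x43 = False.
Suppose x21 = True.
From the singleton clause (¬x31), x31 = False.
From the singleton clause (x32), x32 = True.
From the singleton clause (¬x41), x41 = False.
From the singleton clause (x42), x42 = True.
Now (¬x42) is unsatisfied and unit — conflict.
That branch fails; take x21 = False instead.
From the singleton clause (x22), x22 = True.
From the singleton clause (¬x32), x32 = False.
From the singleton clause (x31), x31 = True.
From the singleton clause (¬x41), x41 = False.
From the singleton clause (x42), x42 = True.
Now (¬x42) is unsatisfied and unit — conflict.
Neither x21 = True nor x21 = False works.
Neither x12 = True nor x12 = False works.
That branch fails; take x11 = True instead.
From the singleton clause (¬x21), x21 = False.
From the singleton clause (¬x31), x31 = False.
From the singleton clause (¬x41), x41 = False.
Suppose x22 = True.
From the singleton clause (¬x12), x12 = False.
From the singleton clause (¬x32), x32 = False.
From the singleton clause (x33), x33 = True.
From the singleton clause (¬x42), x42 = False.
From the singleton clause (x43), x43 = True.
Now (¬x43) is unsatisfied and unit — conflict.
That branch fails; take x22 = False instead.
From the singleton clause (x23), x23 = True.
From the singleton clause (¬x13), x13 = False.
From the singleton clause (¬x33), x33 = False.
From the singleton clause (x32), x32 = True.
From the singleton clause (¬x12), x12 = False.
From the singleton clause (¬x42), x42 = False.
From the singleton clause (x43), x43 = True.
Now (¬x43) is unsatisfied and unit — conflict.
Neither x22 = True nor x22 = False works.
Neither x11 = True nor x11 = False works.
No assignment satisfies every clause.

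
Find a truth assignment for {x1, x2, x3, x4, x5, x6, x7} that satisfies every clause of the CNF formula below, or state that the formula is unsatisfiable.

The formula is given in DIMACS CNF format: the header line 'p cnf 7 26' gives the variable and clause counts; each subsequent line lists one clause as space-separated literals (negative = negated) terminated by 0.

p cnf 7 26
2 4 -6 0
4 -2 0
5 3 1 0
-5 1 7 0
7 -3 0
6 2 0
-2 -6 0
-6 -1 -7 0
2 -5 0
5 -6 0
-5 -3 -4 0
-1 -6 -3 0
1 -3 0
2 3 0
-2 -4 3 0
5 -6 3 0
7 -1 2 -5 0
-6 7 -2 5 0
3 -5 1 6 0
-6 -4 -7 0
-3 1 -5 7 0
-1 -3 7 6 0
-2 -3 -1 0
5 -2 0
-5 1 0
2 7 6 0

UNSATISFIABLE

Try x4 = True.
Try x7 = True.
Unit clause (¬x6) forces x6 = False.
Unit clause (x2) forces x2 = True.
Unit clause (x3) forces x3 = True.
Unit clause (¬x5) forces x5 = False.
But (x5) is also a unit clause — contradiction.
So x7 must be the other value — set x7 = False.
Unit clause (¬x3) forces x3 = False.
Unit clause (x2) forces x2 = True.
But (¬x2) is also a unit clause — contradiction.
Both values of x7 lead to a conflict.
So x4 must be the other value — set x4 = False.
Unit clause (¬x2) forces x2 = False.
Unit clause (¬x6) forces x6 = False.
But (x6) is also a unit clause — contradiction.
Both values of x4 lead to a conflict.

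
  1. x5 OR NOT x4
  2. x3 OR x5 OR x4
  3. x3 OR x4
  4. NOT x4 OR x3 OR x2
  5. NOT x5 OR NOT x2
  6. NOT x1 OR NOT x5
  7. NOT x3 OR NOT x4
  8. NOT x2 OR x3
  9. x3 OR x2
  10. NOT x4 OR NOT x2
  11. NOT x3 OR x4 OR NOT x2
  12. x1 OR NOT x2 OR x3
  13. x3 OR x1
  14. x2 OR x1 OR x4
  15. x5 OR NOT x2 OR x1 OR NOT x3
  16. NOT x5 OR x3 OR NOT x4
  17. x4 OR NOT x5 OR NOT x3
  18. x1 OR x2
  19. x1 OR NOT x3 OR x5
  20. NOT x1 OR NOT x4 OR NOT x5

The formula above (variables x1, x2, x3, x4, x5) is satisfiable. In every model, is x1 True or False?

Suppose x1 = false.
Unit clause (x3) forces x3 = true.
Unit clause (NOT x4) forces x4 = false.
Unit clause (NOT x2) forces x2 = false.
But (x2) is also a unit clause — contradiction.
So every satisfying assignment has x1 = True.

True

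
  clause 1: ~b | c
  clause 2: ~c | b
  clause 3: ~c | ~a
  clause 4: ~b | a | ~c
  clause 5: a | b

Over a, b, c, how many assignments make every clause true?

1

There are 2^3 = 8 truth assignments over (a, b, c).
Check each against the 5 clauses (columns in the order a, b, c):
  F F F  ✗ fails (a | b)
  F F T  ✗ fails (~c | b)
  F T F  ✗ fails (~b | c)
  F T T  ✗ fails (~b | a | ~c)
  T F F  ✓ satisfies all
  T F T  ✗ fails (~c | b)
  T T F  ✗ fails (~b | c)
  T T T  ✗ fails (~c | ~a)
1 of the 8 rows is a model.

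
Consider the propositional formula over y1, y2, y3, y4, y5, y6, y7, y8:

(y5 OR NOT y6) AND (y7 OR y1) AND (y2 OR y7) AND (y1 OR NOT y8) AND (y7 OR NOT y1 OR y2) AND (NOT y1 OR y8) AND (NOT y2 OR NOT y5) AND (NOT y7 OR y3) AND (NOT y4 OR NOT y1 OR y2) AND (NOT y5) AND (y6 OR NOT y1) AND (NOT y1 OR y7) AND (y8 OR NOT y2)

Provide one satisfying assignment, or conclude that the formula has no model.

y1 ↦ false, y2 ↦ false, y3 ↦ true, y4 ↦ true, y5 ↦ false, y6 ↦ false, y7 ↦ true, y8 ↦ false

Unit clause (NOT y5) forces y5 = false.
Unit clause (NOT y6) forces y6 = false.
Unit clause (NOT y1) forces y1 = false.
Unit clause (y7) forces y7 = true.
Unit clause (NOT y8) forces y8 = false.
Unit clause (y3) forces y3 = true.
Unit clause (NOT y2) forces y2 = false.
No clause remains; y4 is free.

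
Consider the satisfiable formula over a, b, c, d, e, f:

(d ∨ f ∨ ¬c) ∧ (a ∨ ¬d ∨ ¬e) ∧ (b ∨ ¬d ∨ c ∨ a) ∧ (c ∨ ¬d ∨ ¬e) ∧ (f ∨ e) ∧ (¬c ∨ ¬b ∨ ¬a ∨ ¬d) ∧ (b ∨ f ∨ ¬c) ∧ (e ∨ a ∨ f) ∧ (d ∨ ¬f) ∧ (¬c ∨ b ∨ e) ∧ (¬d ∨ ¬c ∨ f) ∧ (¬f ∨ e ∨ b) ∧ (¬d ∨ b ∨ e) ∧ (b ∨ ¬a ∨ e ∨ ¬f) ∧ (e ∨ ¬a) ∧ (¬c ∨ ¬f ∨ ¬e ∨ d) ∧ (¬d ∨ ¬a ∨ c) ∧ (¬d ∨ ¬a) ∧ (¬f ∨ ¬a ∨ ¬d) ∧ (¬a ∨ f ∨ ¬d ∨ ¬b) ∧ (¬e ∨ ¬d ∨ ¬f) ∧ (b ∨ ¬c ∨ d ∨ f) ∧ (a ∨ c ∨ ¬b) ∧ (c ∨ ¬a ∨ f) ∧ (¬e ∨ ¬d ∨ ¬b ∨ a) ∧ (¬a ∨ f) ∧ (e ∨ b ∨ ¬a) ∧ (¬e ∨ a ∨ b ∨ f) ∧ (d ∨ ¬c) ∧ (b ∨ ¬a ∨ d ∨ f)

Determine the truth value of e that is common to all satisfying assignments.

Suppose e = True.
Branch on a: set a = True.
From the singleton clause (¬d), d = False.
From the singleton clause (¬f), f = False.
Now (f) is unsatisfied and unit — conflict.
That branch fails; take a = False instead.
From the singleton clause (¬d), d = False.
From the singleton clause (¬f), f = False.
From the singleton clause (¬c), c = False.
From the singleton clause (¬b), b = False.
Now (b) is unsatisfied and unit — conflict.
Both values of a lead to a conflict.
So every satisfying assignment has e = False.

False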